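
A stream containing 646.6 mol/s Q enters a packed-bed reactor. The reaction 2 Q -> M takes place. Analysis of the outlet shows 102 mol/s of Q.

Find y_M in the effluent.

For Q: n = n₀ − 2ξ → 102 = 646.6 − 2ξ, giving ξ = 272.3 mol/s.
Outlet amounts (n = n₀ + ν ξ):
  Q: 646.6 − 2(272.3) = 102
  M: 0 + 1(272.3) = 272.3
Total out = 374.3 mol/s; y_M = 272.3 / 374.3 = 0.7275.

0.727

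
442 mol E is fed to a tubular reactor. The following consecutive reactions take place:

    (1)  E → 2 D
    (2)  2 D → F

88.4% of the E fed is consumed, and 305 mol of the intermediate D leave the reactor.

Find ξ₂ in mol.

ξ₂ = 238 mol

Conversion of E: E consumed = 1ξ₁ = 0.884 × 442 → ξ₁ = 390.7 mol.
D balance: n_D = 0 + 2ξ₁ − 2ξ₂ = 305 → ξ₂ = (2·390.7 − 305)/2 = 238.2 mol.
Outlet amounts (n = n₀ + Σ ν·ξ):
  E: 442 − 1(390.7) = 51.27
  D: 0 + 2(390.7) − 2(238.2) = 305
  F: 0 + 1(238.2) = 238.2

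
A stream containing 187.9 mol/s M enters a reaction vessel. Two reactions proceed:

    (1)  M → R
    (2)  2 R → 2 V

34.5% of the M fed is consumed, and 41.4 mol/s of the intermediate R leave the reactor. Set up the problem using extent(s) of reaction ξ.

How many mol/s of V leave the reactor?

23.4 mol/s

Conversion of M: M consumed = 1ξ₁ = 0.345 × 187.9 → ξ₁ = 64.83 mol/s.
R balance: n_R = 0 + 1ξ₁ − 2ξ₂ = 41.4 → ξ₂ = (1·64.83 − 41.4)/2 = 11.71 mol/s.
Outlet amounts (n = n₀ + Σ ν·ξ):
  M: 187.9 − 1(64.83) = 123.1
  R: 0 + 1(64.83) − 2(11.71) = 41.4
  V: 0 + 2(11.71) = 23.43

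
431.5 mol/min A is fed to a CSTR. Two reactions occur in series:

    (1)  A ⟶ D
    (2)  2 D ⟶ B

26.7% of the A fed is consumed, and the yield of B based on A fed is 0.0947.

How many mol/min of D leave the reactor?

33.5 mol/min

Conversion of A: A consumed = 1ξ₁ = 0.267 × 431.5 → ξ₁ = 115.2 mol/min.
Yield of B: 1ξ₂ / 431.5 = 0.0947 → ξ₂ = 40.86 mol/min.
Outlet amounts (n = n₀ + Σ ν·ξ):
  A: 431.5 − 1(115.2) = 316.3
  D: 0 + 1(115.2) − 2(40.86) = 33.48
  B: 0 + 1(40.86) = 40.86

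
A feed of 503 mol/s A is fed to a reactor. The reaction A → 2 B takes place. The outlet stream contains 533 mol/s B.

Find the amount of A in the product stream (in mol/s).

For B: n = n₀ + 2ξ → 533 = 0 + 2ξ, giving ξ = 266.5 mol/s.
Outlet amounts (n = n₀ + ν ξ):
  A: 503 − 1(266.5) = 236.5
  B: 0 + 2(266.5) = 533

236 mol/s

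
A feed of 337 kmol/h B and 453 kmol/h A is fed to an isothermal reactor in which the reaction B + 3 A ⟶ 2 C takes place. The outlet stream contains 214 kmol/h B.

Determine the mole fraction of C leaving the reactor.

0.452

For B: n = n₀ − 1ξ → 214 = 337 − 1ξ, giving ξ = 123 kmol/h.
Outlet amounts (n = n₀ + ν ξ):
  B: 337 − 1(123) = 214
  A: 453 − 3(123) = 84
  C: 0 + 2(123) = 246
Total out = 544 kmol/h; y_C = 246 / 544 = 0.4522.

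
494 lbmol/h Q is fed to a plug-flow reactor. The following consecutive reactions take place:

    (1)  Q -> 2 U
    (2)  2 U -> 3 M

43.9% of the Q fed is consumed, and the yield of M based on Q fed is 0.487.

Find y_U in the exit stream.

Conversion of Q: Q consumed = 1ξ₁ = 0.439 × 494 → ξ₁ = 216.9 lbmol/h.
Yield of M: 3ξ₂ / 494 = 0.487 → ξ₂ = 80.19 lbmol/h.
Outlet amounts (n = n₀ + Σ ν·ξ):
  Q: 494 − 1(216.9) = 277.1
  U: 0 + 2(216.9) − 2(80.19) = 273.3
  M: 0 + 3(80.19) = 240.6
Total out = 791.1 lbmol/h; y_U = 273.3 / 791.1 = 0.3455.

0.346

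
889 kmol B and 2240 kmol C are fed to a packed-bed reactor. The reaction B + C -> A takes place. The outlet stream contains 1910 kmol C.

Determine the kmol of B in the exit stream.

For C: n = n₀ − 1ξ → 1910 = 2240 − 1ξ, giving ξ = 330 kmol.
Outlet amounts (n = n₀ + ν ξ):
  B: 889 − 1(330) = 559
  C: 2240 − 1(330) = 1910
  A: 0 + 1(330) = 330

559 kmol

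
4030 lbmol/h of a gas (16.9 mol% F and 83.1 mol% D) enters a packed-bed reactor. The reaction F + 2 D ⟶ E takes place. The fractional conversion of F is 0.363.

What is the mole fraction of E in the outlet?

F reacted = 0.363 × 681.1 = 247.2 lbmol/h; ν_F = −1, so ξ = 247.2/1 = 247.2 lbmol/h.
Outlet amounts (n = n₀ + ν ξ):
  F: 681.1 − 1(247.2) = 433.8
  D: 3349 − 2(247.2) = 2854
  E: 0 + 1(247.2) = 247.2
Total out = 3536 lbmol/h; y_E = 247.2 / 3536 = 0.06993.

0.0699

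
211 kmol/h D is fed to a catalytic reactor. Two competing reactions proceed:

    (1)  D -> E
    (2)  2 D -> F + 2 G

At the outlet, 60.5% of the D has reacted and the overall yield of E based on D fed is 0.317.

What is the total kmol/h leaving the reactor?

Yield of E: 1ξ₁ / 211 = 0.317 → ξ₁ = 66.89 kmol/h.
Conversion of D: 1ξ₁ + 2ξ₂ = 0.605 × 211 = 127.7 → ξ₂ = 30.38 kmol/h.
Outlet amounts (n = n₀ + Σ ν·ξ):
  D: 211 − 1(66.89) − 2(30.38) = 83.34
  E: 0 + 1(66.89) = 66.89
  F: 0 + 1(30.38) = 30.38
  G: 0 + 2(30.38) = 60.77
Total out = 83.34 + 66.89 + 30.38 + 60.77 = 241.4 kmol/h.

241 kmol/h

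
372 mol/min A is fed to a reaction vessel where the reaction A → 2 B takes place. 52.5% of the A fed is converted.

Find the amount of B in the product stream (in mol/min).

A reacted = 0.525 × 372 = 195.3 mol/min; ν_A = −1, so ξ = 195.3/1 = 195.3 mol/min.
Outlet amounts (n = n₀ + ν ξ):
  A: 372 − 1(195.3) = 176.7
  B: 0 + 2(195.3) = 390.6

391 mol/min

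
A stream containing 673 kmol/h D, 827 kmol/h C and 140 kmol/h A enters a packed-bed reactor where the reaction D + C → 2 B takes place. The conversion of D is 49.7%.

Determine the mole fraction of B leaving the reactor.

0.408

D reacted = 0.497 × 673 = 334.5 kmol/h; ν_D = −1, so ξ = 334.5/1 = 334.5 kmol/h.
Outlet amounts (n = n₀ + ν ξ):
  D: 673 − 1(334.5) = 338.5
  C: 827 − 1(334.5) = 492.5
  B: 0 + 2(334.5) = 669
  A: 140 (inert)
Total out = 1640 kmol/h; y_B = 669 / 1640 = 0.4079.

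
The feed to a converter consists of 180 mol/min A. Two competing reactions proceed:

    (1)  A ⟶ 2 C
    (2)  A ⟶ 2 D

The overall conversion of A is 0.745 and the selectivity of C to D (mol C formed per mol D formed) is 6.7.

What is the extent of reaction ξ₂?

Conversion of A: A consumed = 0.745 × 180 = 134.1 mol/min = 1ξ₁ + 1ξ₂.
Selectivity: 2ξ₁ / (2ξ₂) = 6.7 → ξ₁ = 6.7 ξ₂.
Substitute: (1·6.7 + 1) ξ₂ = 134.1 → ξ₂ = 17.42 mol/min, ξ₁ = 116.7 mol/min.
Outlet amounts (n = n₀ + Σ ν·ξ):
  A: 180 − 1(116.7) − 1(17.42) = 45.9
  C: 0 + 2(116.7) = 233.4
  D: 0 + 2(17.42) = 34.83

ξ₂ = 17.4 mol/min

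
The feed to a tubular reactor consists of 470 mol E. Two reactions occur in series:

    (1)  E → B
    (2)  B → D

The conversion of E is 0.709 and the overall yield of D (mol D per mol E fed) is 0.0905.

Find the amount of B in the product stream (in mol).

Conversion of E: E consumed = 1ξ₁ = 0.709 × 470 → ξ₁ = 333.2 mol.
Yield of D: 1ξ₂ / 470 = 0.0905 → ξ₂ = 42.53 mol.
Outlet amounts (n = n₀ + Σ ν·ξ):
  E: 470 − 1(333.2) = 136.8
  B: 0 + 1(333.2) − 1(42.53) = 290.7
  D: 0 + 1(42.53) = 42.53

291 mol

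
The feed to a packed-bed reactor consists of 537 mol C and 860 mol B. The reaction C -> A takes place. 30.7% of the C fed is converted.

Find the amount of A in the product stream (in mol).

C reacted = 0.307 × 537 = 164.9 mol; ν_C = −1, so ξ = 164.9/1 = 164.9 mol.
Outlet amounts (n = n₀ + ν ξ):
  C: 537 − 1(164.9) = 372.1
  A: 0 + 1(164.9) = 164.9
  B: 860 (inert)

165 mol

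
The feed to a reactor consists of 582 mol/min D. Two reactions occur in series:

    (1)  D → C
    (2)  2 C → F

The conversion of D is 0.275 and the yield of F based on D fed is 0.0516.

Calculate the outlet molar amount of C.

100 mol/min

Conversion of D: D consumed = 1ξ₁ = 0.275 × 582 → ξ₁ = 160.1 mol/min.
Yield of F: 1ξ₂ / 582 = 0.0516 → ξ₂ = 30.03 mol/min.
Outlet amounts (n = n₀ + Σ ν·ξ):
  D: 582 − 1(160.1) = 421.9
  C: 0 + 1(160.1) − 2(30.03) = 99.99
  F: 0 + 1(30.03) = 30.03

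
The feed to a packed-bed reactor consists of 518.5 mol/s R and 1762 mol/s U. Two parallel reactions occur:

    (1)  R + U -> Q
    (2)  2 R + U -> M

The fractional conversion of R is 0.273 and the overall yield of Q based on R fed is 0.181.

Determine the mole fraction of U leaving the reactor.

Yield of Q: 1ξ₁ / 518.5 = 0.181 → ξ₁ = 93.85 mol/s.
Conversion of R: 1ξ₁ + 2ξ₂ = 0.273 × 518.5 = 141.6 → ξ₂ = 23.85 mol/s.
Outlet amounts (n = n₀ + Σ ν·ξ):
  R: 518.5 − 1(93.85) − 2(23.85) = 376.9
  U: 1762 − 1(93.85) − 1(23.85) = 1644
  Q: 0 + 1(93.85) = 93.85
  M: 0 + 1(23.85) = 23.85
Total out = 2139 mol/s; y_U = 1644 / 2139 = 0.7687.

0.769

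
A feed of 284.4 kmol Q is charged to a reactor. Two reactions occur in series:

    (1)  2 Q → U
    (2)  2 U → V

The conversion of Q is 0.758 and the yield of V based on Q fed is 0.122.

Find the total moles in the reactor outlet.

Conversion of Q: Q consumed = 2ξ₁ = 0.758 × 284.4 → ξ₁ = 107.8 kmol.
Yield of V: 1ξ₂ / 284.4 = 0.122 → ξ₂ = 34.7 kmol.
Outlet amounts (n = n₀ + Σ ν·ξ):
  Q: 284.4 − 2(107.8) = 68.82
  U: 0 + 1(107.8) − 2(34.7) = 38.39
  V: 0 + 1(34.7) = 34.7
Total out = 68.82 + 38.39 + 34.7 = 141.9 kmol.

142 kmol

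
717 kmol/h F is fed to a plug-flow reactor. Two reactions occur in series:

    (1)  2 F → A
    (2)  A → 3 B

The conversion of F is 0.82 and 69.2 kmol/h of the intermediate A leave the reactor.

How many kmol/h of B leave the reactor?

674 kmol/h

Conversion of F: F consumed = 2ξ₁ = 0.82 × 717 → ξ₁ = 294 kmol/h.
A balance: n_A = 0 + 1ξ₁ − 1ξ₂ = 69.2 → ξ₂ = (1·294 − 69.2)/1 = 224.8 kmol/h.
Outlet amounts (n = n₀ + Σ ν·ξ):
  F: 717 − 2(294) = 129.1
  A: 0 + 1(294) − 1(224.8) = 69.2
  B: 0 + 3(224.8) = 674.3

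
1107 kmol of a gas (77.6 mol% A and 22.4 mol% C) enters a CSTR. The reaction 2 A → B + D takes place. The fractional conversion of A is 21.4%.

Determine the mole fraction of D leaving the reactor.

0.083

A reacted = 0.214 × 859 = 183.8 kmol; ν_A = −2, so ξ = 183.8/2 = 91.92 kmol.
Outlet amounts (n = n₀ + ν ξ):
  A: 859 − 2(91.92) = 675.2
  B: 0 + 1(91.92) = 91.92
  D: 0 + 1(91.92) = 91.92
  C: 248 (inert)
Total out = 1107 kmol; y_D = 91.92 / 1107 = 0.08303.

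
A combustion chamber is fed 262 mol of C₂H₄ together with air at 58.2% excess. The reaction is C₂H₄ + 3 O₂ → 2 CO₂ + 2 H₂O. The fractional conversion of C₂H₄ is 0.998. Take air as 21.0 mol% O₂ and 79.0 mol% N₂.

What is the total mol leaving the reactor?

6180 mol

Stoichiometric O₂ = 3 × 262 = 786 mol; O₂ fed = 786 × 1.582 = 1243 mol.
N₂ fed = 1243 × 79/21 = 4678 mol.
Fuel reacted = 0.998 × 262 → ξ = 261.5 mol.
Outlet (n = n₀ + ν ξ):
  C₂H₄: 262 − 1(261.5) = 0.524
  O₂: 1243 − 3(261.5) = 459
  N₂: 4678 (inert)
  CO₂: 0 + 2(261.5) = 523
  H₂O: 0 + 2(261.5) = 523
Total out = 0.524 + 459 + 4678 + 523 + 523 = 6183 mol.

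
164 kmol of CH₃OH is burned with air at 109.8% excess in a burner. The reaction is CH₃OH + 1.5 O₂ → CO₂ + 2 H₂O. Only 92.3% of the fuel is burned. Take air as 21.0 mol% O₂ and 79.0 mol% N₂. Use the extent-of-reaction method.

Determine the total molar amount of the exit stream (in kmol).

2700 kmol

Stoichiometric O₂ = 1.5 × 164 = 246 kmol; O₂ fed = 246 × 2.098 = 516.1 kmol.
N₂ fed = 516.1 × 79/21 = 1942 kmol.
Fuel reacted = 0.923 × 164 → ξ = 151.4 kmol.
Outlet (n = n₀ + ν ξ):
  CH₃OH: 164 − 1(151.4) = 12.63
  O₂: 516.1 − 1.5(151.4) = 289
  N₂: 1942 (inert)
  CO₂: 0 + 1(151.4) = 151.4
  H₂O: 0 + 2(151.4) = 302.7
Total out = 12.63 + 289 + 1942 + 151.4 + 302.7 = 2697 kmol.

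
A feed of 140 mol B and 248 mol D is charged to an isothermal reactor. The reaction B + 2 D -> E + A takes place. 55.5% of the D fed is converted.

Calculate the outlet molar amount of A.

68.8 mol

D reacted = 0.555 × 248 = 137.6 mol; ν_D = −2, so ξ = 137.6/2 = 68.82 mol.
Outlet amounts (n = n₀ + ν ξ):
  B: 140 − 1(68.82) = 71.18
  D: 248 − 2(68.82) = 110.4
  E: 0 + 1(68.82) = 68.82
  A: 0 + 1(68.82) = 68.82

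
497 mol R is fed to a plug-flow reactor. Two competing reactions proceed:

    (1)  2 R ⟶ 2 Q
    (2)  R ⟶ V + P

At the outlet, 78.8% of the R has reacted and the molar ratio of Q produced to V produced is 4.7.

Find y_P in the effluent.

Conversion of R: R consumed = 0.788 × 497 = 391.6 mol = 2ξ₁ + 1ξ₂.
Selectivity: 2ξ₁ / (1ξ₂) = 4.7 → ξ₁ = 2.35 ξ₂.
Substitute: (2·2.35 + 1) ξ₂ = 391.6 → ξ₂ = 68.71 mol, ξ₁ = 161.5 mol.
Outlet amounts (n = n₀ + Σ ν·ξ):
  R: 497 − 2(161.5) − 1(68.71) = 105.4
  Q: 0 + 2(161.5) = 322.9
  V: 0 + 1(68.71) = 68.71
  P: 0 + 1(68.71) = 68.71
Total out = 565.7 mol; y_P = 68.71 / 565.7 = 0.1215.

0.121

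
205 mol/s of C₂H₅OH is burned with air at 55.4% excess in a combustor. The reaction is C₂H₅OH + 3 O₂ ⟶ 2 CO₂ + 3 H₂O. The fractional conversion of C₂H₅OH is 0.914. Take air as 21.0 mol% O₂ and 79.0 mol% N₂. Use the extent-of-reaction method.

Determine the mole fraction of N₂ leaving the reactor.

0.727

Stoichiometric O₂ = 3 × 205 = 615 mol/s; O₂ fed = 615 × 1.554 = 955.7 mol/s.
N₂ fed = 955.7 × 79/21 = 3595 mol/s.
Fuel reacted = 0.914 × 205 → ξ = 187.4 mol/s.
Outlet (n = n₀ + ν ξ):
  C₂H₅OH: 205 − 1(187.4) = 17.63
  O₂: 955.7 − 3(187.4) = 393.6
  N₂: 3595 (inert)
  CO₂: 0 + 2(187.4) = 374.7
  H₂O: 0 + 3(187.4) = 562.1
Total out = 4943 mol/s; y_N₂ = 3595 / 4943 = 0.7273.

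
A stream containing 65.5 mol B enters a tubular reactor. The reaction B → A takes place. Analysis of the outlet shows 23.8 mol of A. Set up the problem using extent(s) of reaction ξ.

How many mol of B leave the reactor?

For A: n = n₀ + 1ξ → 23.8 = 0 + 1ξ, giving ξ = 23.8 mol.
Outlet amounts (n = n₀ + ν ξ):
  B: 65.5 − 1(23.8) = 41.7
  A: 0 + 1(23.8) = 23.8

41.7 mol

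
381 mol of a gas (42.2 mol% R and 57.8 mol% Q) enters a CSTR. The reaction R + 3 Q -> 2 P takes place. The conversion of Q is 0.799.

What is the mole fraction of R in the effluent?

0.387

Q reacted = 0.799 × 220.2 = 176 mol; ν_Q = −3, so ξ = 176/3 = 58.65 mol.
Outlet amounts (n = n₀ + ν ξ):
  R: 160.8 − 1(58.65) = 102.1
  Q: 220.2 − 3(58.65) = 44.26
  P: 0 + 2(58.65) = 117.3
Total out = 263.7 mol; y_R = 102.1 / 263.7 = 0.3873.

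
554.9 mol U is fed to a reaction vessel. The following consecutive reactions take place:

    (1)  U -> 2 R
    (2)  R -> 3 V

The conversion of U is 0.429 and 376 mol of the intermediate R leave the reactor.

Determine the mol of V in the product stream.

300 mol

Conversion of U: U consumed = 1ξ₁ = 0.429 × 554.9 → ξ₁ = 238.1 mol.
R balance: n_R = 0 + 2ξ₁ − 1ξ₂ = 376 → ξ₂ = (2·238.1 − 376)/1 = 100.1 mol.
Outlet amounts (n = n₀ + Σ ν·ξ):
  U: 554.9 − 1(238.1) = 316.8
  R: 0 + 2(238.1) − 1(100.1) = 376
  V: 0 + 3(100.1) = 300.3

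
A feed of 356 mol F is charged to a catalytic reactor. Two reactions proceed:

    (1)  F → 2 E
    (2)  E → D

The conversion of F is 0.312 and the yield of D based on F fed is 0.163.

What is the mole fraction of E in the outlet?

Conversion of F: F consumed = 1ξ₁ = 0.312 × 356 → ξ₁ = 111.1 mol.
Yield of D: 1ξ₂ / 356 = 0.163 → ξ₂ = 58.03 mol.
Outlet amounts (n = n₀ + Σ ν·ξ):
  F: 356 − 1(111.1) = 244.9
  E: 0 + 2(111.1) − 1(58.03) = 164.1
  D: 0 + 1(58.03) = 58.03
Total out = 467.1 mol; y_E = 164.1 / 467.1 = 0.3514.

0.351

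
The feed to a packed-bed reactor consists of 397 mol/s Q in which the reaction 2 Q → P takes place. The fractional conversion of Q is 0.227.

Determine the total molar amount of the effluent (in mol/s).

352 mol/s

Q reacted = 0.227 × 397 = 90.12 mol/s; ν_Q = −2, so ξ = 90.12/2 = 45.06 mol/s.
Outlet amounts (n = n₀ + ν ξ):
  Q: 397 − 2(45.06) = 306.9
  P: 0 + 1(45.06) = 45.06
Total out = 306.9 + 45.06 = 351.9 mol/s.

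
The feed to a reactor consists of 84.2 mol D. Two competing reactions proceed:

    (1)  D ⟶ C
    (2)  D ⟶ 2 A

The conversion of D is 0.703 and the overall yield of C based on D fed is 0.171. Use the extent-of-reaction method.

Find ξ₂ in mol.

ξ₂ = 44.8 mol

Yield of C: 1ξ₁ / 84.2 = 0.171 → ξ₁ = 14.4 mol.
Conversion of D: 1ξ₁ + 1ξ₂ = 0.703 × 84.2 = 59.19 → ξ₂ = 44.79 mol.
Outlet amounts (n = n₀ + Σ ν·ξ):
  D: 84.2 − 1(14.4) − 1(44.79) = 25.01
  C: 0 + 1(14.4) = 14.4
  A: 0 + 2(44.79) = 89.59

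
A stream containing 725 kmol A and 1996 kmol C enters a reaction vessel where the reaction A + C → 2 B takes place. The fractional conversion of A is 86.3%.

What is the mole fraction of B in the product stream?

A reacted = 0.863 × 725 = 625.7 kmol; ν_A = −1, so ξ = 625.7/1 = 625.7 kmol.
Outlet amounts (n = n₀ + ν ξ):
  A: 725 − 1(625.7) = 99.33
  C: 1996 − 1(625.7) = 1370
  B: 0 + 2(625.7) = 1251
Total out = 2721 kmol; y_B = 1251 / 2721 = 0.4599.

0.46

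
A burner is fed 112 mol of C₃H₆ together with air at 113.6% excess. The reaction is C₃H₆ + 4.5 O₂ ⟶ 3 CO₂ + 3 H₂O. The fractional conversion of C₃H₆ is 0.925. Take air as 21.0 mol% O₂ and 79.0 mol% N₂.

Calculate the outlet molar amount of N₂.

4050 mol

Stoichiometric O₂ = 4.5 × 112 = 504 mol; O₂ fed = 504 × 2.136 = 1077 mol.
N₂ fed = 1077 × 79/21 = 4050 mol.
Fuel reacted = 0.925 × 112 → ξ = 103.6 mol.
Outlet (n = n₀ + ν ξ):
  C₃H₆: 112 − 1(103.6) = 8.4
  O₂: 1077 − 4.5(103.6) = 610.3
  N₂: 4050 (inert)
  CO₂: 0 + 3(103.6) = 310.8
  H₂O: 0 + 3(103.6) = 310.8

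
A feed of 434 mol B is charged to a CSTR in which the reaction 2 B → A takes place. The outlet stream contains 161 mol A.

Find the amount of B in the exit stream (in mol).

For A: n = n₀ + 1ξ → 161 = 0 + 1ξ, giving ξ = 161 mol.
Outlet amounts (n = n₀ + ν ξ):
  B: 434 − 2(161) = 112
  A: 0 + 1(161) = 161

112 mol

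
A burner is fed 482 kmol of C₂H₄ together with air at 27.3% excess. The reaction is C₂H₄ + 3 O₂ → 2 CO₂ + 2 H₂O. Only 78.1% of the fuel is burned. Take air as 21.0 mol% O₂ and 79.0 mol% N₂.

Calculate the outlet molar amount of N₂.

Stoichiometric O₂ = 3 × 482 = 1446 kmol; O₂ fed = 1446 × 1.273 = 1841 kmol.
N₂ fed = 1841 × 79/21 = 6925 kmol.
Fuel reacted = 0.781 × 482 → ξ = 376.4 kmol.
Outlet (n = n₀ + ν ξ):
  C₂H₄: 482 − 1(376.4) = 105.6
  O₂: 1841 − 3(376.4) = 711.4
  N₂: 6925 (inert)
  CO₂: 0 + 2(376.4) = 752.9
  H₂O: 0 + 2(376.4) = 752.9

6920 kmol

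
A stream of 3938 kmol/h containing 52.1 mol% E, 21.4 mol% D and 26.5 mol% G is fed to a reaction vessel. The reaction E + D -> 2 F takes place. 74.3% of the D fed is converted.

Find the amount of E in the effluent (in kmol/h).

1430 kmol/h

D reacted = 0.743 × 842.7 = 626.1 kmol/h; ν_D = −1, so ξ = 626.1/1 = 626.1 kmol/h.
Outlet amounts (n = n₀ + ν ξ):
  E: 2052 − 1(626.1) = 1426
  D: 842.7 − 1(626.1) = 216.6
  F: 0 + 2(626.1) = 1252
  G: 1044 (inert)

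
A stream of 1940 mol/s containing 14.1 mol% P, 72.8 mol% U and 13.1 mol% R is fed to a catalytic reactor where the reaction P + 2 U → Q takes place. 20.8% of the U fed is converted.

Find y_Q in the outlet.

0.0892

U reacted = 0.208 × 1412 = 293.8 mol/s; ν_U = −2, so ξ = 293.8/2 = 146.9 mol/s.
Outlet amounts (n = n₀ + ν ξ):
  P: 273.5 − 1(146.9) = 126.7
  U: 1412 − 2(146.9) = 1119
  Q: 0 + 1(146.9) = 146.9
  R: 254.1 (inert)
Total out = 1646 mol/s; y_Q = 146.9 / 1646 = 0.08922.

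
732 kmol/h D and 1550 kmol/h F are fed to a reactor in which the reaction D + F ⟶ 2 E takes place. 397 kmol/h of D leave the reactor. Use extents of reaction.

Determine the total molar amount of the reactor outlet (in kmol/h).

For D: n = n₀ − 1ξ → 397 = 732 − 1ξ, giving ξ = 335 kmol/h.
Outlet amounts (n = n₀ + ν ξ):
  D: 732 − 1(335) = 397
  F: 1550 − 1(335) = 1215
  E: 0 + 2(335) = 670
Total out = 397 + 1215 + 670 = 2282 kmol/h.

2280 kmol/h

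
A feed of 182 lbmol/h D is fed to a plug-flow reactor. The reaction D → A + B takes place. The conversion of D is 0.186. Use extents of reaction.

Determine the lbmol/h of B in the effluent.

D reacted = 0.186 × 182 = 33.85 lbmol/h; ν_D = −1, so ξ = 33.85/1 = 33.85 lbmol/h.
Outlet amounts (n = n₀ + ν ξ):
  D: 182 − 1(33.85) = 148.1
  A: 0 + 1(33.85) = 33.85
  B: 0 + 1(33.85) = 33.85

33.9 lbmol/h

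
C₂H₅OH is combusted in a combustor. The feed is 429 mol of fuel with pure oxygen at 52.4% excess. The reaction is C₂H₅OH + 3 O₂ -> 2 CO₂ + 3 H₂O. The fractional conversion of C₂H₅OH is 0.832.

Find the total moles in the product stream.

Stoichiometric O₂ = 3 × 429 = 1287 mol; O₂ fed = 1287 × 1.524 = 1961 mol.
Fuel reacted = 0.832 × 429 → ξ = 356.9 mol.
Outlet (n = n₀ + ν ξ):
  C₂H₅OH: 429 − 1(356.9) = 72.07
  O₂: 1961 − 3(356.9) = 890.6
  CO₂: 0 + 2(356.9) = 713.9
  H₂O: 0 + 3(356.9) = 1071
Total out = 72.07 + 890.6 + 713.9 + 1071 = 2747 mol.

2750 mol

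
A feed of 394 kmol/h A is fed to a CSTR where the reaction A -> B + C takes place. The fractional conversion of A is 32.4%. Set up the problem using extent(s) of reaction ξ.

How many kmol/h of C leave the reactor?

128 kmol/h

A reacted = 0.324 × 394 = 127.7 kmol/h; ν_A = −1, so ξ = 127.7/1 = 127.7 kmol/h.
Outlet amounts (n = n₀ + ν ξ):
  A: 394 − 1(127.7) = 266.3
  B: 0 + 1(127.7) = 127.7
  C: 0 + 1(127.7) = 127.7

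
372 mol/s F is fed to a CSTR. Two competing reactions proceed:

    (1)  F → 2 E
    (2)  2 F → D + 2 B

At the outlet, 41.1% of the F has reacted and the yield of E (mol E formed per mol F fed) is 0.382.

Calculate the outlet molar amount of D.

Yield of E: 2ξ₁ / 372 = 0.382 → ξ₁ = 71.05 mol/s.
Conversion of F: 1ξ₁ + 2ξ₂ = 0.411 × 372 = 152.9 → ξ₂ = 40.92 mol/s.
Outlet amounts (n = n₀ + Σ ν·ξ):
  F: 372 − 1(71.05) − 2(40.92) = 219.1
  E: 0 + 2(71.05) = 142.1
  D: 0 + 1(40.92) = 40.92
  B: 0 + 2(40.92) = 81.84

40.9 mol/s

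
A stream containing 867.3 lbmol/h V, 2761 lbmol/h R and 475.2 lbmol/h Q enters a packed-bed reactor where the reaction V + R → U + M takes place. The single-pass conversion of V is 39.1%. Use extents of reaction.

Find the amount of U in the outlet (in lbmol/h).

339 lbmol/h

V reacted = 0.391 × 867.3 = 339.1 lbmol/h; ν_V = −1, so ξ = 339.1/1 = 339.1 lbmol/h.
Outlet amounts (n = n₀ + ν ξ):
  V: 867.3 − 1(339.1) = 528.2
  R: 2761 − 1(339.1) = 2422
  U: 0 + 1(339.1) = 339.1
  M: 0 + 1(339.1) = 339.1
  Q: 475.2 (inert)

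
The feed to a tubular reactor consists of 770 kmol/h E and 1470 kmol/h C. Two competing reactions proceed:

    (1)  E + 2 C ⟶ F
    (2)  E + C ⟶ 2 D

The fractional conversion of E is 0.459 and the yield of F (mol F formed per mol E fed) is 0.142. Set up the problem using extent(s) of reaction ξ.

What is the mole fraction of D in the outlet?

0.242

Yield of F: 1ξ₁ / 770 = 0.142 → ξ₁ = 109.3 kmol/h.
Conversion of E: 1ξ₁ + 1ξ₂ = 0.459 × 770 = 353.4 → ξ₂ = 244.1 kmol/h.
Outlet amounts (n = n₀ + Σ ν·ξ):
  E: 770 − 1(109.3) − 1(244.1) = 416.6
  C: 1470 − 2(109.3) − 1(244.1) = 1007
  F: 0 + 1(109.3) = 109.3
  D: 0 + 2(244.1) = 488.2
Total out = 2021 kmol/h; y_D = 488.2 / 2021 = 0.2415.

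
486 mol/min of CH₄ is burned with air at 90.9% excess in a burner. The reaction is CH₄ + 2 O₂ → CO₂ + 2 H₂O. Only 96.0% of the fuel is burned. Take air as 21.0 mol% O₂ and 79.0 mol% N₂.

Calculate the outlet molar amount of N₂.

6980 mol/min

Stoichiometric O₂ = 2 × 486 = 972 mol/min; O₂ fed = 972 × 1.909 = 1856 mol/min.
N₂ fed = 1856 × 79/21 = 6980 mol/min.
Fuel reacted = 0.96 × 486 → ξ = 466.6 mol/min.
Outlet (n = n₀ + ν ξ):
  CH₄: 486 − 1(466.6) = 19.44
  O₂: 1856 − 2(466.6) = 922.4
  N₂: 6980 (inert)
  CO₂: 0 + 1(466.6) = 466.6
  H₂O: 0 + 2(466.6) = 933.1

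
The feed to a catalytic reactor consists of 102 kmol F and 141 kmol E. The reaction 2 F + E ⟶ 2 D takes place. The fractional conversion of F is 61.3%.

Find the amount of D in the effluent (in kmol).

F reacted = 0.613 × 102 = 62.53 kmol; ν_F = −2, so ξ = 62.53/2 = 31.26 kmol.
Outlet amounts (n = n₀ + ν ξ):
  F: 102 − 2(31.26) = 39.47
  E: 141 − 1(31.26) = 109.7
  D: 0 + 2(31.26) = 62.53

62.5 kmol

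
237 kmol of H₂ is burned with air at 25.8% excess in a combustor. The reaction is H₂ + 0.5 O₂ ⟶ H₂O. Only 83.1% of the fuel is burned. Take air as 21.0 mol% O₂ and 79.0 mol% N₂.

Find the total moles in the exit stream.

848 kmol

Stoichiometric O₂ = 0.5 × 237 = 118.5 kmol; O₂ fed = 118.5 × 1.258 = 149.1 kmol.
N₂ fed = 149.1 × 79/21 = 560.8 kmol.
Fuel reacted = 0.831 × 237 → ξ = 196.9 kmol.
Outlet (n = n₀ + ν ξ):
  H₂: 237 − 1(196.9) = 40.05
  O₂: 149.1 − 0.5(196.9) = 50.6
  N₂: 560.8 (inert)
  H₂O: 0 + 1(196.9) = 196.9
Total out = 40.05 + 50.6 + 560.8 + 196.9 = 848.4 kmol.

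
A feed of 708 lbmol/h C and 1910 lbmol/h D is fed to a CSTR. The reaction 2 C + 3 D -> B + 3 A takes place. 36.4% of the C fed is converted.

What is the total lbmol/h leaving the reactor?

C reacted = 0.364 × 708 = 257.7 lbmol/h; ν_C = −2, so ξ = 257.7/2 = 128.9 lbmol/h.
Outlet amounts (n = n₀ + ν ξ):
  C: 708 − 2(128.9) = 450.3
  D: 1910 − 3(128.9) = 1523
  B: 0 + 1(128.9) = 128.9
  A: 0 + 3(128.9) = 386.6
Total out = 450.3 + 1523 + 128.9 + 386.6 = 2489 lbmol/h.

2490 lbmol/h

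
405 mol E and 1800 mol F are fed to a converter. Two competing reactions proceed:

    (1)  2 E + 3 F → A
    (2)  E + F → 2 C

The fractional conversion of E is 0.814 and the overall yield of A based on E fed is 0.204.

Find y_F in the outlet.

Yield of A: 1ξ₁ / 405 = 0.204 → ξ₁ = 82.62 mol.
Conversion of E: 2ξ₁ + 1ξ₂ = 0.814 × 405 = 329.7 → ξ₂ = 164.4 mol.
Outlet amounts (n = n₀ + Σ ν·ξ):
  E: 405 − 2(82.62) − 1(164.4) = 75.33
  F: 1800 − 3(82.62) − 1(164.4) = 1388
  A: 0 + 1(82.62) = 82.62
  C: 0 + 2(164.4) = 328.9
Total out = 1875 mol; y_F = 1388 / 1875 = 0.7403.

0.74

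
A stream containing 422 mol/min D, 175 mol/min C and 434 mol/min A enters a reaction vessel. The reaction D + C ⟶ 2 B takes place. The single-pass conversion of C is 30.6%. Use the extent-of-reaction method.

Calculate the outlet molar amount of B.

C reacted = 0.306 × 175 = 53.55 mol/min; ν_C = −1, so ξ = 53.55/1 = 53.55 mol/min.
Outlet amounts (n = n₀ + ν ξ):
  D: 422 − 1(53.55) = 368.4
  C: 175 − 1(53.55) = 121.5
  B: 0 + 2(53.55) = 107.1
  A: 434 (inert)

107 mol/min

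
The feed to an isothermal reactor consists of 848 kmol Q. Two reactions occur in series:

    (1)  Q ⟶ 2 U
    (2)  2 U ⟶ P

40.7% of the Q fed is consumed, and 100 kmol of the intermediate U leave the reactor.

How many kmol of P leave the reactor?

295 kmol

Conversion of Q: Q consumed = 1ξ₁ = 0.407 × 848 → ξ₁ = 345.1 kmol.
U balance: n_U = 0 + 2ξ₁ − 2ξ₂ = 100 → ξ₂ = (2·345.1 − 100)/2 = 295.1 kmol.
Outlet amounts (n = n₀ + Σ ν·ξ):
  Q: 848 − 1(345.1) = 502.9
  U: 0 + 2(345.1) − 2(295.1) = 100
  P: 0 + 1(295.1) = 295.1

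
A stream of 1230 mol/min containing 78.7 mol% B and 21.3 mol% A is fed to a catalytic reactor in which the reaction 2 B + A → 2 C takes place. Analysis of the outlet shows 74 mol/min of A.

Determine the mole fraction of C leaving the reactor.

For A: n = n₀ − 1ξ → 74 = 262 − 1ξ, giving ξ = 188 mol/min.
Outlet amounts (n = n₀ + ν ξ):
  B: 968 − 2(188) = 592
  A: 262 − 1(188) = 74
  C: 0 + 2(188) = 376
Total out = 1042 mol/min; y_C = 376 / 1042 = 0.3608.

0.361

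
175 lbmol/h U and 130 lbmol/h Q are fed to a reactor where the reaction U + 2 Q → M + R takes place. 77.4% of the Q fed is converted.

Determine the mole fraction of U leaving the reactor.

Q reacted = 0.774 × 130 = 100.6 lbmol/h; ν_Q = −2, so ξ = 100.6/2 = 50.31 lbmol/h.
Outlet amounts (n = n₀ + ν ξ):
  U: 175 − 1(50.31) = 124.7
  Q: 130 − 2(50.31) = 29.38
  M: 0 + 1(50.31) = 50.31
  R: 0 + 1(50.31) = 50.31
Total out = 254.7 lbmol/h; y_U = 124.7 / 254.7 = 0.4896.

0.49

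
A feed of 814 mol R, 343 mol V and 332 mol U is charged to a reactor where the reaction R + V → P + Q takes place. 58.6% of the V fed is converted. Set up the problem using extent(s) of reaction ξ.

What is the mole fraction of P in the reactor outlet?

V reacted = 0.586 × 343 = 201 mol; ν_V = −1, so ξ = 201/1 = 201 mol.
Outlet amounts (n = n₀ + ν ξ):
  R: 814 − 1(201) = 613
  V: 343 − 1(201) = 142
  P: 0 + 1(201) = 201
  Q: 0 + 1(201) = 201
  U: 332 (inert)
Total out = 1489 mol; y_P = 201 / 1489 = 0.135.

0.135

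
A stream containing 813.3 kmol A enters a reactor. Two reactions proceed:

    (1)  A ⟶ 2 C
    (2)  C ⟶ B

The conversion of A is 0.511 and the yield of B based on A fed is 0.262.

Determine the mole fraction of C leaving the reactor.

0.503

Conversion of A: A consumed = 1ξ₁ = 0.511 × 813.3 → ξ₁ = 415.6 kmol.
Yield of B: 1ξ₂ / 813.3 = 0.262 → ξ₂ = 213.1 kmol.
Outlet amounts (n = n₀ + Σ ν·ξ):
  A: 813.3 − 1(415.6) = 397.7
  C: 0 + 2(415.6) − 1(213.1) = 618.1
  B: 0 + 1(213.1) = 213.1
Total out = 1229 kmol; y_C = 618.1 / 1229 = 0.503.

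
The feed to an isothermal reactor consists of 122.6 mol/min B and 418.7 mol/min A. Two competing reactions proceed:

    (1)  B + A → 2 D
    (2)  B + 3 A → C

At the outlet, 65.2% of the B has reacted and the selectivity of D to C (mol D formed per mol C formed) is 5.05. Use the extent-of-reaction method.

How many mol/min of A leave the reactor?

293 mol/min

Conversion of B: B consumed = 0.652 × 122.6 = 79.94 mol/min = 1ξ₁ + 1ξ₂.
Selectivity: 2ξ₁ / (1ξ₂) = 5.05 → ξ₁ = 2.525 ξ₂.
Substitute: (1·2.525 + 1) ξ₂ = 79.94 → ξ₂ = 22.68 mol/min, ξ₁ = 57.26 mol/min.
Outlet amounts (n = n₀ + Σ ν·ξ):
  B: 122.6 − 1(57.26) − 1(22.68) = 42.66
  A: 418.7 − 1(57.26) − 3(22.68) = 293.4
  D: 0 + 2(57.26) = 114.5
  C: 0 + 1(22.68) = 22.68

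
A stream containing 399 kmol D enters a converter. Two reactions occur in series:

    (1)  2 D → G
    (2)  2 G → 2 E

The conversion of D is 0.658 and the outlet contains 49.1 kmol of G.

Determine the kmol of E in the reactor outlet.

Conversion of D: D consumed = 2ξ₁ = 0.658 × 399 → ξ₁ = 131.3 kmol.
G balance: n_G = 0 + 1ξ₁ − 2ξ₂ = 49.1 → ξ₂ = (1·131.3 − 49.1)/2 = 41.09 kmol.
Outlet amounts (n = n₀ + Σ ν·ξ):
  D: 399 − 2(131.3) = 136.5
  G: 0 + 1(131.3) − 2(41.09) = 49.1
  E: 0 + 2(41.09) = 82.17

82.2 kmol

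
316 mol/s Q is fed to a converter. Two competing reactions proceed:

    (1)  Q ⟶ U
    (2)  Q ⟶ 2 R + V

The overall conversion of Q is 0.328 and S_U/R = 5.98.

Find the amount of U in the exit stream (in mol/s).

95.7 mol/s

Conversion of Q: Q consumed = 0.328 × 316 = 103.6 mol/s = 1ξ₁ + 1ξ₂.
Selectivity: 1ξ₁ / (2ξ₂) = 5.98 → ξ₁ = 11.96 ξ₂.
Substitute: (1·11.96 + 1) ξ₂ = 103.6 → ξ₂ = 7.998 mol/s, ξ₁ = 95.65 mol/s.
Outlet amounts (n = n₀ + Σ ν·ξ):
  Q: 316 − 1(95.65) − 1(7.998) = 212.4
  U: 0 + 1(95.65) = 95.65
  R: 0 + 2(7.998) = 16
  V: 0 + 1(7.998) = 7.998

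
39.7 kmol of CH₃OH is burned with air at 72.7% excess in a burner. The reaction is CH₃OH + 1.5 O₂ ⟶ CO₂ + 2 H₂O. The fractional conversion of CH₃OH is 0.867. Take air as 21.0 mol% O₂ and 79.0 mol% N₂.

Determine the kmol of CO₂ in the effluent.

34.4 kmol

Stoichiometric O₂ = 1.5 × 39.7 = 59.55 kmol; O₂ fed = 59.55 × 1.727 = 102.8 kmol.
N₂ fed = 102.8 × 79/21 = 386.9 kmol.
Fuel reacted = 0.867 × 39.7 → ξ = 34.42 kmol.
Outlet (n = n₀ + ν ξ):
  CH₃OH: 39.7 − 1(34.42) = 5.28
  O₂: 102.8 − 1.5(34.42) = 51.21
  N₂: 386.9 (inert)
  CO₂: 0 + 1(34.42) = 34.42
  H₂O: 0 + 2(34.42) = 68.84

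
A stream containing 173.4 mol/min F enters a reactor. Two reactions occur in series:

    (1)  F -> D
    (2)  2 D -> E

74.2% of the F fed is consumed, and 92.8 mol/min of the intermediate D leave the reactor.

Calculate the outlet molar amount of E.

Conversion of F: F consumed = 1ξ₁ = 0.742 × 173.4 → ξ₁ = 128.7 mol/min.
D balance: n_D = 0 + 1ξ₁ − 2ξ₂ = 92.8 → ξ₂ = (1·128.7 − 92.8)/2 = 17.93 mol/min.
Outlet amounts (n = n₀ + Σ ν·ξ):
  F: 173.4 − 1(128.7) = 44.74
  D: 0 + 1(128.7) − 2(17.93) = 92.8
  E: 0 + 1(17.93) = 17.93

17.9 mol/min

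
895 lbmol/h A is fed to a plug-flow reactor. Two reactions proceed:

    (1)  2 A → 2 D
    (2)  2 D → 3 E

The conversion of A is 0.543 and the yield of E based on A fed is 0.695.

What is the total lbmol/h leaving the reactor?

Conversion of A: A consumed = 2ξ₁ = 0.543 × 895 → ξ₁ = 243 lbmol/h.
Yield of E: 3ξ₂ / 895 = 0.695 → ξ₂ = 207.3 lbmol/h.
Outlet amounts (n = n₀ + Σ ν·ξ):
  A: 895 − 2(243) = 409
  D: 0 + 2(243) − 2(207.3) = 71.3
  E: 0 + 3(207.3) = 622
Total out = 409 + 71.3 + 622 = 1102 lbmol/h.

1100 lbmol/h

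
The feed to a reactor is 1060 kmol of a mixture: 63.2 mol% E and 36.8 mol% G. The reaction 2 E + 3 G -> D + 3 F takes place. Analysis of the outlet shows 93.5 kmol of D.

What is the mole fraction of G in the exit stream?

For D: n = n₀ + 1ξ → 93.5 = 0 + 1ξ, giving ξ = 93.5 kmol.
Outlet amounts (n = n₀ + ν ξ):
  E: 669.9 − 2(93.5) = 482.9
  G: 390.1 − 3(93.5) = 109.6
  D: 0 + 1(93.5) = 93.5
  F: 0 + 3(93.5) = 280.5
Total out = 966.5 kmol; y_G = 109.6 / 966.5 = 0.1134.

0.113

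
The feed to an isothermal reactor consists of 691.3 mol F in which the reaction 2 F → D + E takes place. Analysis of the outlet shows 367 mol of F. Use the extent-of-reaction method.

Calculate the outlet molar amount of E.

For F: n = n₀ − 2ξ → 367 = 691.3 − 2ξ, giving ξ = 162.1 mol.
Outlet amounts (n = n₀ + ν ξ):
  F: 691.3 − 2(162.1) = 367
  D: 0 + 1(162.1) = 162.1
  E: 0 + 1(162.1) = 162.1

162 mol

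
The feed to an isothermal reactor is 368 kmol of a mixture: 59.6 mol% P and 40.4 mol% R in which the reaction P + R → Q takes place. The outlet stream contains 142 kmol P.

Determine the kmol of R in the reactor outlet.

71.3 kmol

For P: n = n₀ − 1ξ → 142 = 219.3 − 1ξ, giving ξ = 77.33 kmol.
Outlet amounts (n = n₀ + ν ξ):
  P: 219.3 − 1(77.33) = 142
  R: 148.7 − 1(77.33) = 71.34
  Q: 0 + 1(77.33) = 77.33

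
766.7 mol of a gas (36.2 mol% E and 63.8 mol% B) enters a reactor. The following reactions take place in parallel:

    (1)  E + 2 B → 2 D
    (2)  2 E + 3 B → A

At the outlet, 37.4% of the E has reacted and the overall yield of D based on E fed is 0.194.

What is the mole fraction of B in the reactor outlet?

0.546

Yield of D: 2ξ₁ / 277.5 = 0.194 → ξ₁ = 26.92 mol.
Conversion of E: 1ξ₁ + 2ξ₂ = 0.374 × 277.5 = 103.8 → ξ₂ = 38.44 mol.
Outlet amounts (n = n₀ + Σ ν·ξ):
  E: 277.5 − 1(26.92) − 2(38.44) = 173.7
  B: 489.2 − 2(26.92) − 3(38.44) = 320
  D: 0 + 2(26.92) = 53.84
  A: 0 + 1(38.44) = 38.44
Total out = 586 mol; y_B = 320 / 586 = 0.546.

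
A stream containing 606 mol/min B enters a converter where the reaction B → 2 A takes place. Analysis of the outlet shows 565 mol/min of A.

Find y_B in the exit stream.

For A: n = n₀ + 2ξ → 565 = 0 + 2ξ, giving ξ = 282.5 mol/min.
Outlet amounts (n = n₀ + ν ξ):
  B: 606 − 1(282.5) = 323.5
  A: 0 + 2(282.5) = 565
Total out = 888.5 mol/min; y_B = 323.5 / 888.5 = 0.3641.

0.364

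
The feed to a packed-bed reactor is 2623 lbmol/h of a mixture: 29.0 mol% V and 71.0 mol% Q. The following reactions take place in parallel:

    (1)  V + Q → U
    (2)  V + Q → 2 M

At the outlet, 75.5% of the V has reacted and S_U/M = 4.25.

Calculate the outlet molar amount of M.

121 lbmol/h

Conversion of V: V consumed = 0.755 × 760.7 = 574.3 lbmol/h = 1ξ₁ + 1ξ₂.
Selectivity: 1ξ₁ / (2ξ₂) = 4.25 → ξ₁ = 8.5 ξ₂.
Substitute: (1·8.5 + 1) ξ₂ = 574.3 → ξ₂ = 60.45 lbmol/h, ξ₁ = 513.9 lbmol/h.
Outlet amounts (n = n₀ + Σ ν·ξ):
  V: 760.7 − 1(513.9) − 1(60.45) = 186.4
  Q: 1862 − 1(513.9) − 1(60.45) = 1288
  U: 0 + 1(513.9) = 513.9
  M: 0 + 2(60.45) = 120.9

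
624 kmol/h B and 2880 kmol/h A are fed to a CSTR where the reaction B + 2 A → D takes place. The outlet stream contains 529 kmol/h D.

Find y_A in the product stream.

0.745

For D: n = n₀ + 1ξ → 529 = 0 + 1ξ, giving ξ = 529 kmol/h.
Outlet amounts (n = n₀ + ν ξ):
  B: 624 − 1(529) = 95
  A: 2880 − 2(529) = 1822
  D: 0 + 1(529) = 529
Total out = 2446 kmol/h; y_A = 1822 / 2446 = 0.7449.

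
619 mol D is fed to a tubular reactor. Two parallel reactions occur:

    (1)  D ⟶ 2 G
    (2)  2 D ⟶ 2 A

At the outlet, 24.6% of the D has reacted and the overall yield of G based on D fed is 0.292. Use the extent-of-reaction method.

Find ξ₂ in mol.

Yield of G: 2ξ₁ / 619 = 0.292 → ξ₁ = 90.37 mol.
Conversion of D: 1ξ₁ + 2ξ₂ = 0.246 × 619 = 152.3 → ξ₂ = 30.95 mol.
Outlet amounts (n = n₀ + Σ ν·ξ):
  D: 619 − 1(90.37) − 2(30.95) = 466.7
  G: 0 + 2(90.37) = 180.7
  A: 0 + 2(30.95) = 61.9

ξ₂ = 31 mol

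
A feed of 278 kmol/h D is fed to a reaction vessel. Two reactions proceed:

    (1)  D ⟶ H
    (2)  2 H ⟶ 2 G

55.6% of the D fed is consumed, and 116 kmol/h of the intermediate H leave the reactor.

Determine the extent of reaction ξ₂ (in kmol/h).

Conversion of D: D consumed = 1ξ₁ = 0.556 × 278 → ξ₁ = 154.6 kmol/h.
H balance: n_H = 0 + 1ξ₁ − 2ξ₂ = 116 → ξ₂ = (1·154.6 − 116)/2 = 19.28 kmol/h.
Outlet amounts (n = n₀ + Σ ν·ξ):
  D: 278 − 1(154.6) = 123.4
  H: 0 + 1(154.6) − 2(19.28) = 116
  G: 0 + 2(19.28) = 38.57

ξ₂ = 19.3 kmol/h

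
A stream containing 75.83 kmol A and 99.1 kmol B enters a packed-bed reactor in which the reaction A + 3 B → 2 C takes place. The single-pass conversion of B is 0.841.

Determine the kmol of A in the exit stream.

48 kmol

B reacted = 0.841 × 99.1 = 83.34 kmol; ν_B = −3, so ξ = 83.34/3 = 27.78 kmol.
Outlet amounts (n = n₀ + ν ξ):
  A: 75.83 − 1(27.78) = 48.05
  B: 99.1 − 3(27.78) = 15.76
  C: 0 + 2(27.78) = 55.56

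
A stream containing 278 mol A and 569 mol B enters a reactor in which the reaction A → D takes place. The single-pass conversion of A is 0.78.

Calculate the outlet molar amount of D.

A reacted = 0.78 × 278 = 216.8 mol; ν_A = −1, so ξ = 216.8/1 = 216.8 mol.
Outlet amounts (n = n₀ + ν ξ):
  A: 278 − 1(216.8) = 61.16
  D: 0 + 1(216.8) = 216.8
  B: 569 (inert)

217 mol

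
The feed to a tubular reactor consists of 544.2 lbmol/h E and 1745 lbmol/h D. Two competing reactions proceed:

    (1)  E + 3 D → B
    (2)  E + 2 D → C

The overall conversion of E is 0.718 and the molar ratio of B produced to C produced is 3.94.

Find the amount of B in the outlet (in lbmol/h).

312 lbmol/h

Conversion of E: E consumed = 0.718 × 544.2 = 390.7 lbmol/h = 1ξ₁ + 1ξ₂.
Selectivity: 1ξ₁ / (1ξ₂) = 3.94 → ξ₁ = 3.94 ξ₂.
Substitute: (1·3.94 + 1) ξ₂ = 390.7 → ξ₂ = 79.1 lbmol/h, ξ₁ = 311.6 lbmol/h.
Outlet amounts (n = n₀ + Σ ν·ξ):
  E: 544.2 − 1(311.6) − 1(79.1) = 153.5
  D: 1745 − 3(311.6) − 2(79.1) = 651.9
  B: 0 + 1(311.6) = 311.6
  C: 0 + 1(79.1) = 79.1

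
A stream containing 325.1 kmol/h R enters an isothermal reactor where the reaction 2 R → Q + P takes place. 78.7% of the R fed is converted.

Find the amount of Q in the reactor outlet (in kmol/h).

128 kmol/h

R reacted = 0.787 × 325.1 = 255.9 kmol/h; ν_R = −2, so ξ = 255.9/2 = 127.9 kmol/h.
Outlet amounts (n = n₀ + ν ξ):
  R: 325.1 − 2(127.9) = 69.25
  Q: 0 + 1(127.9) = 127.9
  P: 0 + 1(127.9) = 127.9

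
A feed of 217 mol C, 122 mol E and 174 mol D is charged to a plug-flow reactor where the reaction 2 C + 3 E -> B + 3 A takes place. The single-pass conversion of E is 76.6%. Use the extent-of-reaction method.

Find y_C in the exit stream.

E reacted = 0.766 × 122 = 93.45 mol; ν_E = −3, so ξ = 93.45/3 = 31.15 mol.
Outlet amounts (n = n₀ + ν ξ):
  C: 217 − 2(31.15) = 154.7
  E: 122 − 3(31.15) = 28.55
  B: 0 + 1(31.15) = 31.15
  A: 0 + 3(31.15) = 93.45
  D: 174 (inert)
Total out = 481.8 mol; y_C = 154.7 / 481.8 = 0.3211.

0.321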